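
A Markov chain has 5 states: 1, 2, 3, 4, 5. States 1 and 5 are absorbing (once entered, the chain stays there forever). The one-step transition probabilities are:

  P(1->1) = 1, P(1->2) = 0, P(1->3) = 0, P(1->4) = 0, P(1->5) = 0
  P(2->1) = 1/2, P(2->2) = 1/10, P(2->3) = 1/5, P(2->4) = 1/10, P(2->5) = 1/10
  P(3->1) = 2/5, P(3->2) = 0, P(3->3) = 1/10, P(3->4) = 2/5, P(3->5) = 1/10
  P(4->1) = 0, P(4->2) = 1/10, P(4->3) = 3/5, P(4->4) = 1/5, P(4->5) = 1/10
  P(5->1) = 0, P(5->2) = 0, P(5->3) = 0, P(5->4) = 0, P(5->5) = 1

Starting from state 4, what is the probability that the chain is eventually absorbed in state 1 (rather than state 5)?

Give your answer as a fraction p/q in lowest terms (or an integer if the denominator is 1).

Answer: 269/415

Derivation:
Let a_i = P(absorbed in 1 | start in state i).
Boundary conditions: a_1 = 1, a_5 = 0.
For each transient state i, a_i = sum_j P(i->j) * a_j:
  a_2 = 1/2*a_1 + 1/10*a_2 + 1/5*a_3 + 1/10*a_4 + 1/10*a_5
  a_3 = 2/5*a_1 + 0*a_2 + 1/10*a_3 + 2/5*a_4 + 1/10*a_5
  a_4 = 0*a_1 + 1/10*a_2 + 3/5*a_3 + 1/5*a_4 + 1/10*a_5

Substituting a_1 = 1 and a_5 = 0, rearrange to (I - Q) a = r where r[i] = P(i -> 1):
  [9/10, -1/5, -1/10] . (a_2, a_3, a_4) = 1/2
  [0, 9/10, -2/5] . (a_2, a_3, a_4) = 2/5
  [-1/10, -3/5, 4/5] . (a_2, a_3, a_4) = 0

Solving yields:
  a_2 = 328/415
  a_3 = 304/415
  a_4 = 269/415

Starting state is 4, so the absorption probability is a_4 = 269/415.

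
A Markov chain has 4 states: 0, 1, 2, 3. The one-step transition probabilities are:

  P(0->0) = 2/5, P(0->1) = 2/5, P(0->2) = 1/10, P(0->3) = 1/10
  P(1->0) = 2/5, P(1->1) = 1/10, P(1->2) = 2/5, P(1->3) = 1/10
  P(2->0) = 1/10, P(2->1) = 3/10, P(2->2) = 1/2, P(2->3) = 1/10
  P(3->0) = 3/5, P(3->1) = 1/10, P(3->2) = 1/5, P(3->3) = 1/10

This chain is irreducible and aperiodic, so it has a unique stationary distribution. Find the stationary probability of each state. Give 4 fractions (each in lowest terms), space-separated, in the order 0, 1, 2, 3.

Answer: 44/135 211/810 127/405 1/10

Derivation:
The stationary distribution satisfies pi = pi * P, i.e.:
  pi_0 = 2/5*pi_0 + 2/5*pi_1 + 1/10*pi_2 + 3/5*pi_3
  pi_1 = 2/5*pi_0 + 1/10*pi_1 + 3/10*pi_2 + 1/10*pi_3
  pi_2 = 1/10*pi_0 + 2/5*pi_1 + 1/2*pi_2 + 1/5*pi_3
  pi_3 = 1/10*pi_0 + 1/10*pi_1 + 1/10*pi_2 + 1/10*pi_3
with normalization: pi_0 + pi_1 + pi_2 + pi_3 = 1.

Using the first 3 balance equations plus normalization, the linear system A*pi = b is:
  [-3/5, 2/5, 1/10, 3/5] . pi = 0
  [2/5, -9/10, 3/10, 1/10] . pi = 0
  [1/10, 2/5, -1/2, 1/5] . pi = 0
  [1, 1, 1, 1] . pi = 1

Solving yields:
  pi_0 = 44/135
  pi_1 = 211/810
  pi_2 = 127/405
  pi_3 = 1/10

Verification (pi * P):
  44/135*2/5 + 211/810*2/5 + 127/405*1/10 + 1/10*3/5 = 44/135 = pi_0  (ok)
  44/135*2/5 + 211/810*1/10 + 127/405*3/10 + 1/10*1/10 = 211/810 = pi_1  (ok)
  44/135*1/10 + 211/810*2/5 + 127/405*1/2 + 1/10*1/5 = 127/405 = pi_2  (ok)
  44/135*1/10 + 211/810*1/10 + 127/405*1/10 + 1/10*1/10 = 1/10 = pi_3  (ok)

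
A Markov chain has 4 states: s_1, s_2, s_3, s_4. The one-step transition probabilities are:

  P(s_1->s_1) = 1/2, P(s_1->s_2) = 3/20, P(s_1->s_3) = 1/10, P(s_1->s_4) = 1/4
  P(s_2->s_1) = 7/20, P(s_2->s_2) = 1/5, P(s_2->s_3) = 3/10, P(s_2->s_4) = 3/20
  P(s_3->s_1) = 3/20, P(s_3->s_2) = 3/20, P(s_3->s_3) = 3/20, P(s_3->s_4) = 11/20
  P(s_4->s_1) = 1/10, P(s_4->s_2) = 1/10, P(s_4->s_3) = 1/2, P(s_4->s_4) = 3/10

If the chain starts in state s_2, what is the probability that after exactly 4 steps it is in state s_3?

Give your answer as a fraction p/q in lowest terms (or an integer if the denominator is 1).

Answer: 21449/80000

Derivation:
Computing P^4 by repeated multiplication:
P^1 =
  s_1: [1/2, 3/20, 1/10, 1/4]
  s_2: [7/20, 1/5, 3/10, 3/20]
  s_3: [3/20, 3/20, 3/20, 11/20]
  s_4: [1/10, 1/10, 1/2, 3/10]
P^2 =
  s_1: [137/400, 29/200, 47/200, 111/400]
  s_2: [61/200, 61/400, 43/200, 131/400]
  s_3: [41/200, 13/100, 143/400, 123/400]
  s_4: [19/100, 7/50, 53/200, 81/200]
P^3 =
  s_1: [57/200, 1147/8000, 1007/4000, 2559/8000]
  s_2: [2167/8000, 113/800, 1089/4000, 101/320]
  s_3: [1859/8000, 1129/8000, 427/1600, 2877/8000]
  s_4: [897/4000, 547/4000, 1213/4000, 1343/4000]
P^4 =
  s_1: [41989/160000, 5647/40000, 21537/80000, 52349/160000]
  s_2: [10291/40000, 4521/32000, 21449/80000, 53333/160000]
  s_3: [9663/40000, 5563/40000, 45667/160000, 53429/160000]
  s_4: [4781/20000, 2801/20000, 4429/16000, 27527/80000]

(P^4)[s_2 -> s_3] = 21449/80000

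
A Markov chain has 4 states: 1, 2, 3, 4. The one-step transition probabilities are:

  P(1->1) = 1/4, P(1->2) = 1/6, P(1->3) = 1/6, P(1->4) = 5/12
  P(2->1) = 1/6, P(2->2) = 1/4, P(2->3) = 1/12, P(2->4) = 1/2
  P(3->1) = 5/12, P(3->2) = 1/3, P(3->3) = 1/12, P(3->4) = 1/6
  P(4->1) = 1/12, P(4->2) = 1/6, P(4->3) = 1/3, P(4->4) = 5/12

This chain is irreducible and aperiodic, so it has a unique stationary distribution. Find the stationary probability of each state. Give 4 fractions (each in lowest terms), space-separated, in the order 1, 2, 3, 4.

The stationary distribution satisfies pi = pi * P, i.e.:
  pi_1 = 1/4*pi_1 + 1/6*pi_2 + 5/12*pi_3 + 1/12*pi_4
  pi_2 = 1/6*pi_1 + 1/4*pi_2 + 1/3*pi_3 + 1/6*pi_4
  pi_3 = 1/6*pi_1 + 1/12*pi_2 + 1/12*pi_3 + 1/3*pi_4
  pi_4 = 5/12*pi_1 + 1/2*pi_2 + 1/6*pi_3 + 5/12*pi_4
with normalization: pi_1 + pi_2 + pi_3 + pi_4 = 1.

Using the first 3 balance equations plus normalization, the linear system A*pi = b is:
  [-3/4, 1/6, 5/12, 1/12] . pi = 0
  [1/6, -3/4, 1/3, 1/6] . pi = 0
  [1/6, 1/12, -11/12, 1/3] . pi = 0
  [1, 1, 1, 1] . pi = 1

Solving yields:
  pi_1 = 361/1802
  pi_2 = 196/901
  pi_3 = 177/901
  pi_4 = 695/1802

Verification (pi * P):
  361/1802*1/4 + 196/901*1/6 + 177/901*5/12 + 695/1802*1/12 = 361/1802 = pi_1  (ok)
  361/1802*1/6 + 196/901*1/4 + 177/901*1/3 + 695/1802*1/6 = 196/901 = pi_2  (ok)
  361/1802*1/6 + 196/901*1/12 + 177/901*1/12 + 695/1802*1/3 = 177/901 = pi_3  (ok)
  361/1802*5/12 + 196/901*1/2 + 177/901*1/6 + 695/1802*5/12 = 695/1802 = pi_4  (ok)

Answer: 361/1802 196/901 177/901 695/1802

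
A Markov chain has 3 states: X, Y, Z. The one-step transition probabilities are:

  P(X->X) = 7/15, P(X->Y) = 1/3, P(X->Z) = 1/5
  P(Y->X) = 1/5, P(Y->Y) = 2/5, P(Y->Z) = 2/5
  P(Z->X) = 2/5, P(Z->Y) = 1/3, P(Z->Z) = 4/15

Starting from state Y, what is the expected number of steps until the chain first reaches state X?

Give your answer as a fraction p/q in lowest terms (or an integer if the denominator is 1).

Let h_i = expected steps to first reach X from state i.
Boundary: h_X = 0.
First-step equations for the other states:
  h_Y = 1 + 1/5*h_X + 2/5*h_Y + 2/5*h_Z
  h_Z = 1 + 2/5*h_X + 1/3*h_Y + 4/15*h_Z

Substituting h_X = 0 and rearranging gives the linear system (I - Q) h = 1:
  [3/5, -2/5] . (h_Y, h_Z) = 1
  [-1/3, 11/15] . (h_Y, h_Z) = 1

Solving yields:
  h_Y = 85/23
  h_Z = 70/23

Starting state is Y, so the expected hitting time is h_Y = 85/23.

Answer: 85/23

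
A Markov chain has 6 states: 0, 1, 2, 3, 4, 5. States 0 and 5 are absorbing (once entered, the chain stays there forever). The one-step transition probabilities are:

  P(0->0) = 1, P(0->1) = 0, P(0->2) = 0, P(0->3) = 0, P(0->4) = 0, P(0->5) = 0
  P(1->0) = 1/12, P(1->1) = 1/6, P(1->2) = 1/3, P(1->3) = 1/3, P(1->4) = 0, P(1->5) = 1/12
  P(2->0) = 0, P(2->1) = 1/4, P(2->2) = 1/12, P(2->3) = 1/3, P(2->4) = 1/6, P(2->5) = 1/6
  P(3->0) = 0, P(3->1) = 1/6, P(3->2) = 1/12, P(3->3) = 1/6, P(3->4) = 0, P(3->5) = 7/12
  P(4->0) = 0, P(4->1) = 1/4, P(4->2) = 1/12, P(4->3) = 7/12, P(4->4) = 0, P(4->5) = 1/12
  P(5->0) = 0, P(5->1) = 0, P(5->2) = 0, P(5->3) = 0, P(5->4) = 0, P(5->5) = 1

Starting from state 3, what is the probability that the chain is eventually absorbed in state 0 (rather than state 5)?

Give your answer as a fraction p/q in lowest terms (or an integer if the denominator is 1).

Let a_i = P(absorbed in 0 | start in state i).
Boundary conditions: a_0 = 1, a_5 = 0.
For each transient state i, a_i = sum_j P(i->j) * a_j:
  a_1 = 1/12*a_0 + 1/6*a_1 + 1/3*a_2 + 1/3*a_3 + 0*a_4 + 1/12*a_5
  a_2 = 0*a_0 + 1/4*a_1 + 1/12*a_2 + 1/3*a_3 + 1/6*a_4 + 1/6*a_5
  a_3 = 0*a_0 + 1/6*a_1 + 1/12*a_2 + 1/6*a_3 + 0*a_4 + 7/12*a_5
  a_4 = 0*a_0 + 1/4*a_1 + 1/12*a_2 + 7/12*a_3 + 0*a_4 + 1/12*a_5

Substituting a_0 = 1 and a_5 = 0, rearrange to (I - Q) a = r where r[i] = P(i -> 0):
  [5/6, -1/3, -1/3, 0] . (a_1, a_2, a_3, a_4) = 1/12
  [-1/4, 11/12, -1/3, -1/6] . (a_1, a_2, a_3, a_4) = 0
  [-1/6, -1/12, 5/6, 0] . (a_1, a_2, a_3, a_4) = 0
  [-1/4, -1/12, -7/12, 1] . (a_1, a_2, a_3, a_4) = 0

Solving yields:
  a_1 = 619/4498
  a_2 = 136/2249
  a_3 = 151/4498
  a_4 = 531/8996

Starting state is 3, so the absorption probability is a_3 = 151/4498.

Answer: 151/4498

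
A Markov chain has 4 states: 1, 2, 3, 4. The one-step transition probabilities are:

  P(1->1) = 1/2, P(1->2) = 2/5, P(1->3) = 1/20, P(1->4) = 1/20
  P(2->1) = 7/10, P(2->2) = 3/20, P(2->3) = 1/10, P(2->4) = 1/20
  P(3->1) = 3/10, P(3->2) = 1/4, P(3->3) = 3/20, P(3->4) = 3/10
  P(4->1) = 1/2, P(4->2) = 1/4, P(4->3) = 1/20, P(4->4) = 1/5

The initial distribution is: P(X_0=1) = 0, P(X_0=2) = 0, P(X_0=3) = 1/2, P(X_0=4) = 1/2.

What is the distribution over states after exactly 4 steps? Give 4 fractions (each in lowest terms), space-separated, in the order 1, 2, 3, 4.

Propagating the distribution step by step (d_{t+1} = d_t * P):
d_0 = (1=0, 2=0, 3=1/2, 4=1/2)
  d_1[1] = 0*1/2 + 0*7/10 + 1/2*3/10 + 1/2*1/2 = 2/5
  d_1[2] = 0*2/5 + 0*3/20 + 1/2*1/4 + 1/2*1/4 = 1/4
  d_1[3] = 0*1/20 + 0*1/10 + 1/2*3/20 + 1/2*1/20 = 1/10
  d_1[4] = 0*1/20 + 0*1/20 + 1/2*3/10 + 1/2*1/5 = 1/4
d_1 = (1=2/5, 2=1/4, 3=1/10, 4=1/4)
  d_2[1] = 2/5*1/2 + 1/4*7/10 + 1/10*3/10 + 1/4*1/2 = 53/100
  d_2[2] = 2/5*2/5 + 1/4*3/20 + 1/10*1/4 + 1/4*1/4 = 57/200
  d_2[3] = 2/5*1/20 + 1/4*1/10 + 1/10*3/20 + 1/4*1/20 = 29/400
  d_2[4] = 2/5*1/20 + 1/4*1/20 + 1/10*3/10 + 1/4*1/5 = 9/80
d_2 = (1=53/100, 2=57/200, 3=29/400, 4=9/80)
  d_3[1] = 53/100*1/2 + 57/200*7/10 + 29/400*3/10 + 9/80*1/2 = 217/400
  d_3[2] = 53/100*2/5 + 57/200*3/20 + 29/400*1/4 + 9/80*1/4 = 301/1000
  d_3[3] = 53/100*1/20 + 57/200*1/10 + 29/400*3/20 + 9/80*1/20 = 143/2000
  d_3[4] = 53/100*1/20 + 57/200*1/20 + 29/400*3/10 + 9/80*1/5 = 17/200
d_3 = (1=217/400, 2=301/1000, 3=143/2000, 4=17/200)
  d_4[1] = 217/400*1/2 + 301/1000*7/10 + 143/2000*3/10 + 17/200*1/2 = 5459/10000
  d_4[2] = 217/400*2/5 + 301/1000*3/20 + 143/2000*1/4 + 17/200*1/4 = 12051/40000
  d_4[3] = 217/400*1/20 + 301/1000*1/10 + 143/2000*3/20 + 17/200*1/20 = 361/5000
  d_4[4] = 217/400*1/20 + 301/1000*1/20 + 143/2000*3/10 + 17/200*1/5 = 129/1600
d_4 = (1=5459/10000, 2=12051/40000, 3=361/5000, 4=129/1600)

Answer: 5459/10000 12051/40000 361/5000 129/1600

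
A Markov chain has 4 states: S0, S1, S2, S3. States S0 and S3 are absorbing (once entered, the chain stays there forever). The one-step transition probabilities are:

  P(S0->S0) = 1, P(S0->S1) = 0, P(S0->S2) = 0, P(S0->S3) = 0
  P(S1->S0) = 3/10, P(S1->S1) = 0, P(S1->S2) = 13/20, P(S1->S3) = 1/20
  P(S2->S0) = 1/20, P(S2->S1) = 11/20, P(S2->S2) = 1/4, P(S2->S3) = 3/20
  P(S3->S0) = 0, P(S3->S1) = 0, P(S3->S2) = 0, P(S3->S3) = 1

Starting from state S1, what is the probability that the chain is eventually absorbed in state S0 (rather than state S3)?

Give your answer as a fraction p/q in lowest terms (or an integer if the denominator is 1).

Answer: 103/157

Derivation:
Let a_i = P(absorbed in S0 | start in state i).
Boundary conditions: a_S0 = 1, a_S3 = 0.
For each transient state i, a_i = sum_j P(i->j) * a_j:
  a_S1 = 3/10*a_S0 + 0*a_S1 + 13/20*a_S2 + 1/20*a_S3
  a_S2 = 1/20*a_S0 + 11/20*a_S1 + 1/4*a_S2 + 3/20*a_S3

Substituting a_S0 = 1 and a_S3 = 0, rearrange to (I - Q) a = r where r[i] = P(i -> S0):
  [1, -13/20] . (a_S1, a_S2) = 3/10
  [-11/20, 3/4] . (a_S1, a_S2) = 1/20

Solving yields:
  a_S1 = 103/157
  a_S2 = 86/157

Starting state is S1, so the absorption probability is a_S1 = 103/157.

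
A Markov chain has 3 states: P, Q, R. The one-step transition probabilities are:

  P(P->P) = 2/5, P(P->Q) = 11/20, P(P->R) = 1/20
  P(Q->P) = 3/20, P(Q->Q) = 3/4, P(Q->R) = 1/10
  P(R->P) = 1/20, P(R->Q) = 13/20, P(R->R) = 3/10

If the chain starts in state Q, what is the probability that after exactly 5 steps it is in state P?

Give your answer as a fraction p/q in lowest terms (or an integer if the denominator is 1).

Answer: 591193/3200000

Derivation:
Computing P^5 by repeated multiplication:
P^1 =
  P: [2/5, 11/20, 1/20]
  Q: [3/20, 3/4, 1/10]
  R: [1/20, 13/20, 3/10]
P^2 =
  P: [49/200, 133/200, 9/100]
  Q: [71/400, 71/100, 9/80]
  R: [53/400, 71/100, 63/400]
P^3 =
  P: [809/4000, 173/250, 423/4000]
  Q: [293/1600, 2813/4000, 909/8000]
  R: [1339/8000, 2831/4000, 999/8000]
P^4 =
  P: [15199/80000, 27959/40000, 8883/80000]
  Q: [29507/160000, 56161/80000, 18171/160000]
  R: [28697/160000, 56323/80000, 18657/160000]
P^5 =
  P: [298229/1600000, 560719/800000, 180333/1600000]
  Q: [591193/3200000, 224563/320000, 363177/3200000]
  R: [586171/3200000, 1123949/1600000, 365931/3200000]

(P^5)[Q -> P] = 591193/3200000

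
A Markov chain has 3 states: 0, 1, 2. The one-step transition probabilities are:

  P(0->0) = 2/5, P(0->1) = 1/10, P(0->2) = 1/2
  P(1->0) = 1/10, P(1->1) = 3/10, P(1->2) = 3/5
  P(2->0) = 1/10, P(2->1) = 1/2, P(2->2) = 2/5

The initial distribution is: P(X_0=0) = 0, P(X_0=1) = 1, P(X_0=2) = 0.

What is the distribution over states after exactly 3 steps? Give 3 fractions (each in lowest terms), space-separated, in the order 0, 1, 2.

Answer: 139/1000 46/125 493/1000

Derivation:
Propagating the distribution step by step (d_{t+1} = d_t * P):
d_0 = (0=0, 1=1, 2=0)
  d_1[0] = 0*2/5 + 1*1/10 + 0*1/10 = 1/10
  d_1[1] = 0*1/10 + 1*3/10 + 0*1/2 = 3/10
  d_1[2] = 0*1/2 + 1*3/5 + 0*2/5 = 3/5
d_1 = (0=1/10, 1=3/10, 2=3/5)
  d_2[0] = 1/10*2/5 + 3/10*1/10 + 3/5*1/10 = 13/100
  d_2[1] = 1/10*1/10 + 3/10*3/10 + 3/5*1/2 = 2/5
  d_2[2] = 1/10*1/2 + 3/10*3/5 + 3/5*2/5 = 47/100
d_2 = (0=13/100, 1=2/5, 2=47/100)
  d_3[0] = 13/100*2/5 + 2/5*1/10 + 47/100*1/10 = 139/1000
  d_3[1] = 13/100*1/10 + 2/5*3/10 + 47/100*1/2 = 46/125
  d_3[2] = 13/100*1/2 + 2/5*3/5 + 47/100*2/5 = 493/1000
d_3 = (0=139/1000, 1=46/125, 2=493/1000)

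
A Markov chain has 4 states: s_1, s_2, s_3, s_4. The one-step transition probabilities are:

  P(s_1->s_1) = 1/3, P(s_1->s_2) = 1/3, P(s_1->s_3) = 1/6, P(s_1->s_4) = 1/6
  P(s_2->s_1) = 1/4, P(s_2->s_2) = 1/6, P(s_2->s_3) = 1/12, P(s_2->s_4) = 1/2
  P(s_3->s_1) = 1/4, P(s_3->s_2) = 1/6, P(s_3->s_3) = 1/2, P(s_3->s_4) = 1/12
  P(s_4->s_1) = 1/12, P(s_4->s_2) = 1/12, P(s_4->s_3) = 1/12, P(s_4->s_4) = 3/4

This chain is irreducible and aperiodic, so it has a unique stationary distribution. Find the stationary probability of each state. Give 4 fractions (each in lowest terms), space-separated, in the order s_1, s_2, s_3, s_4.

Answer: 115/627 98/627 106/627 28/57

Derivation:
The stationary distribution satisfies pi = pi * P, i.e.:
  pi_s_1 = 1/3*pi_s_1 + 1/4*pi_s_2 + 1/4*pi_s_3 + 1/12*pi_s_4
  pi_s_2 = 1/3*pi_s_1 + 1/6*pi_s_2 + 1/6*pi_s_3 + 1/12*pi_s_4
  pi_s_3 = 1/6*pi_s_1 + 1/12*pi_s_2 + 1/2*pi_s_3 + 1/12*pi_s_4
  pi_s_4 = 1/6*pi_s_1 + 1/2*pi_s_2 + 1/12*pi_s_3 + 3/4*pi_s_4
with normalization: pi_s_1 + pi_s_2 + pi_s_3 + pi_s_4 = 1.

Using the first 3 balance equations plus normalization, the linear system A*pi = b is:
  [-2/3, 1/4, 1/4, 1/12] . pi = 0
  [1/3, -5/6, 1/6, 1/12] . pi = 0
  [1/6, 1/12, -1/2, 1/12] . pi = 0
  [1, 1, 1, 1] . pi = 1

Solving yields:
  pi_s_1 = 115/627
  pi_s_2 = 98/627
  pi_s_3 = 106/627
  pi_s_4 = 28/57

Verification (pi * P):
  115/627*1/3 + 98/627*1/4 + 106/627*1/4 + 28/57*1/12 = 115/627 = pi_s_1  (ok)
  115/627*1/3 + 98/627*1/6 + 106/627*1/6 + 28/57*1/12 = 98/627 = pi_s_2  (ok)
  115/627*1/6 + 98/627*1/12 + 106/627*1/2 + 28/57*1/12 = 106/627 = pi_s_3  (ok)
  115/627*1/6 + 98/627*1/2 + 106/627*1/12 + 28/57*3/4 = 28/57 = pi_s_4  (ok)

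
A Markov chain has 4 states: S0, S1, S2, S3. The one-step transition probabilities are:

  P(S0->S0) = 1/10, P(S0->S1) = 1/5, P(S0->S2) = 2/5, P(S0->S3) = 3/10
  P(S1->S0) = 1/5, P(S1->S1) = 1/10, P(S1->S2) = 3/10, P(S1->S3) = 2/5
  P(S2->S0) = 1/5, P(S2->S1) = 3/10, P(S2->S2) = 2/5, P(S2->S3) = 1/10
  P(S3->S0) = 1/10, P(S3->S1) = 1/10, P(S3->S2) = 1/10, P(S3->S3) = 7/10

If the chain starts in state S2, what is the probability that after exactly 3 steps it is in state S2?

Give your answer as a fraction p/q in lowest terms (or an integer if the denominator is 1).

Answer: 293/1000

Derivation:
Computing P^3 by repeated multiplication:
P^1 =
  S0: [1/10, 1/5, 2/5, 3/10]
  S1: [1/5, 1/10, 3/10, 2/5]
  S2: [1/5, 3/10, 2/5, 1/10]
  S3: [1/10, 1/10, 1/10, 7/10]
P^2 =
  S0: [4/25, 19/100, 29/100, 9/25]
  S1: [7/50, 9/50, 27/100, 41/100]
  S2: [17/100, 1/5, 17/50, 29/100]
  S3: [3/25, 13/100, 9/50, 57/100]
P^3 =
  S0: [37/250, 87/500, 273/1000, 81/200]
  S1: [29/200, 21/125, 259/1000, 107/250]
  S2: [77/500, 37/200, 293/1000, 46/125]
  S3: [131/1000, 37/250, 27/125, 101/200]

(P^3)[S2 -> S2] = 293/1000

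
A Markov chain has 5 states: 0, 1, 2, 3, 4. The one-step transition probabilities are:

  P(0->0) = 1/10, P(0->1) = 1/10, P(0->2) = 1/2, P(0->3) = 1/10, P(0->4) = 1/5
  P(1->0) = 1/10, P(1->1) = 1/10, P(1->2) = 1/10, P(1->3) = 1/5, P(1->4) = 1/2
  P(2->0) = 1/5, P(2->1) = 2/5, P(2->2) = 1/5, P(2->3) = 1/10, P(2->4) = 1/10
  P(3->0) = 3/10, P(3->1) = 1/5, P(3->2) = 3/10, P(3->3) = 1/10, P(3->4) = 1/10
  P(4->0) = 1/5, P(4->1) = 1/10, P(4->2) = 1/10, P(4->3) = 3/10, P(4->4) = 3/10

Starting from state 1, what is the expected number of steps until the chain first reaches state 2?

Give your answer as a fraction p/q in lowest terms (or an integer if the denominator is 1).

Answer: 2838/587

Derivation:
Let h_i = expected steps to first reach 2 from state i.
Boundary: h_2 = 0.
First-step equations for the other states:
  h_0 = 1 + 1/10*h_0 + 1/10*h_1 + 1/2*h_2 + 1/10*h_3 + 1/5*h_4
  h_1 = 1 + 1/10*h_0 + 1/10*h_1 + 1/10*h_2 + 1/5*h_3 + 1/2*h_4
  h_3 = 1 + 3/10*h_0 + 1/5*h_1 + 3/10*h_2 + 1/10*h_3 + 1/10*h_4
  h_4 = 1 + 1/5*h_0 + 1/10*h_1 + 1/10*h_2 + 3/10*h_3 + 3/10*h_4

Substituting h_2 = 0 and rearranging gives the linear system (I - Q) h = 1:
  [9/10, -1/10, -1/10, -1/5] . (h_0, h_1, h_3, h_4) = 1
  [-1/10, 9/10, -1/5, -1/2] . (h_0, h_1, h_3, h_4) = 1
  [-3/10, -1/5, 9/10, -1/10] . (h_0, h_1, h_3, h_4) = 1
  [-1/5, -1/10, -3/10, 7/10] . (h_0, h_1, h_3, h_4) = 1

Solving yields:
  h_0 = 1810/587
  h_1 = 2838/587
  h_3 = 2186/587
  h_4 = 2698/587

Starting state is 1, so the expected hitting time is h_1 = 2838/587.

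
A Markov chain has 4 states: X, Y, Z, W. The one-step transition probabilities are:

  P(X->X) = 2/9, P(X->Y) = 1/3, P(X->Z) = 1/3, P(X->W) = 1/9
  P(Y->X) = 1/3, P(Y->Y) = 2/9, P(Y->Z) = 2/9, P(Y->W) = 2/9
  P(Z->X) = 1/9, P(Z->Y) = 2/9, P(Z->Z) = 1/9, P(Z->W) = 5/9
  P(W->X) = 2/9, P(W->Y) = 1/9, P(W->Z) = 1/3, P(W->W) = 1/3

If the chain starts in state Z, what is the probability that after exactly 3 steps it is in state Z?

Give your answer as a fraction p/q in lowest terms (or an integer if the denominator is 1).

Computing P^3 by repeated multiplication:
P^1 =
  X: [2/9, 1/3, 1/3, 1/9]
  Y: [1/3, 2/9, 2/9, 2/9]
  Z: [1/9, 2/9, 1/9, 5/9]
  W: [2/9, 1/9, 1/3, 1/3]
P^2 =
  X: [2/9, 19/81, 2/9, 26/81]
  Y: [2/9, 19/81, 7/27, 23/81]
  Z: [19/81, 14/81, 23/81, 25/81]
  W: [16/81, 17/81, 20/81, 28/81]
P^3 =
  X: [163/729, 154/729, 188/729, 224/729]
  Y: [160/729, 157/729, 182/729, 230/729]
  Z: [17/81, 52/243, 61/243, 79/243]
  W: [53/243, 50/243, 62/243, 26/81]

(P^3)[Z -> Z] = 61/243

Answer: 61/243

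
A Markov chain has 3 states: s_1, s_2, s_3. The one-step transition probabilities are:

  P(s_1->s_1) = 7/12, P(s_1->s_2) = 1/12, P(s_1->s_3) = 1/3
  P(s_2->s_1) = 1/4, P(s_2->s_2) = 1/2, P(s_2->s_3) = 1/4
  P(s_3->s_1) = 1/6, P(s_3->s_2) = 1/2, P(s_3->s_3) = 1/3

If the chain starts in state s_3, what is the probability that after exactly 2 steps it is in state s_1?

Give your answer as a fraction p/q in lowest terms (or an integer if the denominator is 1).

Computing P^2 by repeated multiplication:
P^1 =
  s_1: [7/12, 1/12, 1/3]
  s_2: [1/4, 1/2, 1/4]
  s_3: [1/6, 1/2, 1/3]
P^2 =
  s_1: [5/12, 37/144, 47/144]
  s_2: [5/16, 19/48, 7/24]
  s_3: [5/18, 31/72, 7/24]

(P^2)[s_3 -> s_1] = 5/18

Answer: 5/18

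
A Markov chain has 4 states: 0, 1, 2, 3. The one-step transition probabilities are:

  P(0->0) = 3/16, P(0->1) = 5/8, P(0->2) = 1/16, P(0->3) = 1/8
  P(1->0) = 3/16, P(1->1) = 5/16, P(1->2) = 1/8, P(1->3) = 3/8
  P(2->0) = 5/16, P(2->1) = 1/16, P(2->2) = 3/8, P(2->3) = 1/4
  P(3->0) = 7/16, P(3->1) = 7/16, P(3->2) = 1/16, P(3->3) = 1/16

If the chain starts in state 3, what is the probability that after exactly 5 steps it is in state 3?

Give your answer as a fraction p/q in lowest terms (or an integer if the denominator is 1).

Answer: 235791/1048576

Derivation:
Computing P^5 by repeated multiplication:
P^1 =
  0: [3/16, 5/8, 1/16, 1/8]
  1: [3/16, 5/16, 1/8, 3/8]
  2: [5/16, 1/16, 3/8, 1/4]
  3: [7/16, 7/16, 1/16, 1/16]
P^2 =
  0: [29/128, 95/256, 31/256, 9/32]
  1: [19/64, 99/256, 31/256, 25/128]
  2: [19/64, 89/256, 47/256, 11/64]
  3: [27/128, 113/256, 7/64, 61/256]
P^3 =
  0: [559/2048, 795/2048, 253/2048, 441/2048]
  1: [515/2048, 409/1024, 255/2048, 115/512]
  2: [519/2048, 195/512, 145/1024, 459/2048]
  3: [267/1024, 195/512, 509/4096, 959/4096]
P^4 =
  0: [4207/16384, 12905/32768, 1027/8192, 7341/32768]
  1: [4247/16384, 12715/32768, 4141/32768, 3709/16384]
  2: [535/2048, 12593/32768, 2139/16384, 7337/32768]
  3: [8571/32768, 12851/32768, 8201/65536, 14491/65536]
P^5 =
  0: [33971/131072, 1595/4096, 66213/524288, 118031/524288]
  1: [68129/262144, 102291/262144, 16547/131072, 29315/131072]
  2: [8513/32768, 102101/262144, 66751/524288, 117127/524288]
  3: [135487/524288, 12799/32768, 132243/1048576, 235791/1048576]

(P^5)[3 -> 3] = 235791/1048576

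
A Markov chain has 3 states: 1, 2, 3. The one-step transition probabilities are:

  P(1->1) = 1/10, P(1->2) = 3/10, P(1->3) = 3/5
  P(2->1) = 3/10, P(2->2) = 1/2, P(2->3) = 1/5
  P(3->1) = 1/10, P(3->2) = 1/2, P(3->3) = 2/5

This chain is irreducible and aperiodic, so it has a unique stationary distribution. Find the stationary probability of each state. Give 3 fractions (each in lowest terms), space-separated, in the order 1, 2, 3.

The stationary distribution satisfies pi = pi * P, i.e.:
  pi_1 = 1/10*pi_1 + 3/10*pi_2 + 1/10*pi_3
  pi_2 = 3/10*pi_1 + 1/2*pi_2 + 1/2*pi_3
  pi_3 = 3/5*pi_1 + 1/5*pi_2 + 2/5*pi_3
with normalization: pi_1 + pi_2 + pi_3 = 1.

Using the first 2 balance equations plus normalization, the linear system A*pi = b is:
  [-9/10, 3/10, 1/10] . pi = 0
  [3/10, -1/2, 1/2] . pi = 0
  [1, 1, 1] . pi = 1

Solving yields:
  pi_1 = 5/26
  pi_2 = 6/13
  pi_3 = 9/26

Verification (pi * P):
  5/26*1/10 + 6/13*3/10 + 9/26*1/10 = 5/26 = pi_1  (ok)
  5/26*3/10 + 6/13*1/2 + 9/26*1/2 = 6/13 = pi_2  (ok)
  5/26*3/5 + 6/13*1/5 + 9/26*2/5 = 9/26 = pi_3  (ok)

Answer: 5/26 6/13 9/26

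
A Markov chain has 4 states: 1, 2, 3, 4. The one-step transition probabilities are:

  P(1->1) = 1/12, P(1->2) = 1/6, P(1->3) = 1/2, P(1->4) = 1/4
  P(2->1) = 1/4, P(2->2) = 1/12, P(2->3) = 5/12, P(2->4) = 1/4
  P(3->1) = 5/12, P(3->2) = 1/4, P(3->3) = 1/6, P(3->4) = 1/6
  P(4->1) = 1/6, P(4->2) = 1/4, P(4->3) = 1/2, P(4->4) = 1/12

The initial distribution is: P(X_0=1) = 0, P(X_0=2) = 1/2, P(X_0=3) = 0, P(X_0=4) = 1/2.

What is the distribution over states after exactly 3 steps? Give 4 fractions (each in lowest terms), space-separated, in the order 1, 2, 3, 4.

Answer: 281/1152 37/192 1285/3456 331/1728

Derivation:
Propagating the distribution step by step (d_{t+1} = d_t * P):
d_0 = (1=0, 2=1/2, 3=0, 4=1/2)
  d_1[1] = 0*1/12 + 1/2*1/4 + 0*5/12 + 1/2*1/6 = 5/24
  d_1[2] = 0*1/6 + 1/2*1/12 + 0*1/4 + 1/2*1/4 = 1/6
  d_1[3] = 0*1/2 + 1/2*5/12 + 0*1/6 + 1/2*1/2 = 11/24
  d_1[4] = 0*1/4 + 1/2*1/4 + 0*1/6 + 1/2*1/12 = 1/6
d_1 = (1=5/24, 2=1/6, 3=11/24, 4=1/6)
  d_2[1] = 5/24*1/12 + 1/6*1/4 + 11/24*5/12 + 1/6*1/6 = 5/18
  d_2[2] = 5/24*1/6 + 1/6*1/12 + 11/24*1/4 + 1/6*1/4 = 59/288
  d_2[3] = 5/24*1/2 + 1/6*5/12 + 11/24*1/6 + 1/6*1/2 = 1/3
  d_2[4] = 5/24*1/4 + 1/6*1/4 + 11/24*1/6 + 1/6*1/12 = 53/288
d_2 = (1=5/18, 2=59/288, 3=1/3, 4=53/288)
  d_3[1] = 5/18*1/12 + 59/288*1/4 + 1/3*5/12 + 53/288*1/6 = 281/1152
  d_3[2] = 5/18*1/6 + 59/288*1/12 + 1/3*1/4 + 53/288*1/4 = 37/192
  d_3[3] = 5/18*1/2 + 59/288*5/12 + 1/3*1/6 + 53/288*1/2 = 1285/3456
  d_3[4] = 5/18*1/4 + 59/288*1/4 + 1/3*1/6 + 53/288*1/12 = 331/1728
d_3 = (1=281/1152, 2=37/192, 3=1285/3456, 4=331/1728)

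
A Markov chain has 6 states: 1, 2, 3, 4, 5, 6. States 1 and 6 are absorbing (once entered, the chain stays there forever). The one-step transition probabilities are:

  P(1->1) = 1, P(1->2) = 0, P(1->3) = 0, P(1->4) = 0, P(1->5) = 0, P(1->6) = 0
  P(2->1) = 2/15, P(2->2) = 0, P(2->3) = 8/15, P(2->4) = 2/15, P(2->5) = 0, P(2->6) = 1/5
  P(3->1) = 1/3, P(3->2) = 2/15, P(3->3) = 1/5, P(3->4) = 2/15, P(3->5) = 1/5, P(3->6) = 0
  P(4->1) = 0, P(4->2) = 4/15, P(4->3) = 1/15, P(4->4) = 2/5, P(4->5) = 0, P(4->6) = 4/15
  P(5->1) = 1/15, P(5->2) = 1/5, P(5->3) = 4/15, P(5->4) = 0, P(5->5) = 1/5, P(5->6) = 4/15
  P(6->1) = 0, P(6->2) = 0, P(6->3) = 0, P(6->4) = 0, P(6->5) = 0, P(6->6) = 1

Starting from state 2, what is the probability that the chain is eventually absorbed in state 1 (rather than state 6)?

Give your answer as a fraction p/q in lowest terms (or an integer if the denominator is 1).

Answer: 1165/2199

Derivation:
Let a_i = P(absorbed in 1 | start in state i).
Boundary conditions: a_1 = 1, a_6 = 0.
For each transient state i, a_i = sum_j P(i->j) * a_j:
  a_2 = 2/15*a_1 + 0*a_2 + 8/15*a_3 + 2/15*a_4 + 0*a_5 + 1/5*a_6
  a_3 = 1/3*a_1 + 2/15*a_2 + 1/5*a_3 + 2/15*a_4 + 1/5*a_5 + 0*a_6
  a_4 = 0*a_1 + 4/15*a_2 + 1/15*a_3 + 2/5*a_4 + 0*a_5 + 4/15*a_6
  a_5 = 1/15*a_1 + 1/5*a_2 + 4/15*a_3 + 0*a_4 + 1/5*a_5 + 4/15*a_6

Substituting a_1 = 1 and a_6 = 0, rearrange to (I - Q) a = r where r[i] = P(i -> 1):
  [1, -8/15, -2/15, 0] . (a_2, a_3, a_4, a_5) = 2/15
  [-2/15, 4/5, -2/15, -1/5] . (a_2, a_3, a_4, a_5) = 1/3
  [-4/15, -1/15, 3/5, 0] . (a_2, a_3, a_4, a_5) = 0
  [-1/5, -4/15, 0, 4/5] . (a_2, a_3, a_4, a_5) = 1/15

Solving yields:
  a_2 = 1165/2199
  a_3 = 2929/4398
  a_4 = 1361/4398
  a_5 = 2888/6597

Starting state is 2, so the absorption probability is a_2 = 1165/2199.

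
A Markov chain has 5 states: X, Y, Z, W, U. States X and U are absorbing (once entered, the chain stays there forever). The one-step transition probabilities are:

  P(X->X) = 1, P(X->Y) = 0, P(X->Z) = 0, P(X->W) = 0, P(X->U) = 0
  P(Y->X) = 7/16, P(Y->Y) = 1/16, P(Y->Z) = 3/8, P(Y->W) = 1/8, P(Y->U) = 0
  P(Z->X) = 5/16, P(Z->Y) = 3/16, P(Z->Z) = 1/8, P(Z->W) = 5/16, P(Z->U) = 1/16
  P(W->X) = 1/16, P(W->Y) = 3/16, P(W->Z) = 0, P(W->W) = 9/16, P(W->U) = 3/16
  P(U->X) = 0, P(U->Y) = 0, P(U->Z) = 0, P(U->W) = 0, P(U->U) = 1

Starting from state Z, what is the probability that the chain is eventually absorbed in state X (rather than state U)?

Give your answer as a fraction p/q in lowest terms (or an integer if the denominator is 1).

Answer: 46/65

Derivation:
Let a_i = P(absorbed in X | start in state i).
Boundary conditions: a_X = 1, a_U = 0.
For each transient state i, a_i = sum_j P(i->j) * a_j:
  a_Y = 7/16*a_X + 1/16*a_Y + 3/8*a_Z + 1/8*a_W + 0*a_U
  a_Z = 5/16*a_X + 3/16*a_Y + 1/8*a_Z + 5/16*a_W + 1/16*a_U
  a_W = 1/16*a_X + 3/16*a_Y + 0*a_Z + 9/16*a_W + 3/16*a_U

Substituting a_X = 1 and a_U = 0, rearrange to (I - Q) a = r where r[i] = P(i -> X):
  [15/16, -3/8, -1/8] . (a_Y, a_Z, a_W) = 7/16
  [-3/16, 7/8, -5/16] . (a_Y, a_Z, a_W) = 5/16
  [-3/16, 0, 7/16] . (a_Y, a_Z, a_W) = 1/16

Solving yields:
  a_Y = 53/65
  a_Z = 46/65
  a_W = 32/65

Starting state is Z, so the absorption probability is a_Z = 46/65.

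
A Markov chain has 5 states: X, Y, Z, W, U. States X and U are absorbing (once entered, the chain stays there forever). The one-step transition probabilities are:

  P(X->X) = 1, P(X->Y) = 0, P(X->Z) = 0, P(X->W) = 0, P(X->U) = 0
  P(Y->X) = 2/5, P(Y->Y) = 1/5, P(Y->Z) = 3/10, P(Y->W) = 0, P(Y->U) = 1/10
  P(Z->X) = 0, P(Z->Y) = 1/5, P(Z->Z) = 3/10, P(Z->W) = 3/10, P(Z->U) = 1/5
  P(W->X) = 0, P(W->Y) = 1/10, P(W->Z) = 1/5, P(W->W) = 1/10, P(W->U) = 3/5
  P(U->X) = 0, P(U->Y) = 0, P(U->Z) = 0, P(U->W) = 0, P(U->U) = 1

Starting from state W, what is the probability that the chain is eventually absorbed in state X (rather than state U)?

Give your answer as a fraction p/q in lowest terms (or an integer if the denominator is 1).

Let a_i = P(absorbed in X | start in state i).
Boundary conditions: a_X = 1, a_U = 0.
For each transient state i, a_i = sum_j P(i->j) * a_j:
  a_Y = 2/5*a_X + 1/5*a_Y + 3/10*a_Z + 0*a_W + 1/10*a_U
  a_Z = 0*a_X + 1/5*a_Y + 3/10*a_Z + 3/10*a_W + 1/5*a_U
  a_W = 0*a_X + 1/10*a_Y + 1/5*a_Z + 1/10*a_W + 3/5*a_U

Substituting a_X = 1 and a_U = 0, rearrange to (I - Q) a = r where r[i] = P(i -> X):
  [4/5, -3/10, 0] . (a_Y, a_Z, a_W) = 2/5
  [-1/5, 7/10, -3/10] . (a_Y, a_Z, a_W) = 0
  [-1/10, -1/5, 9/10] . (a_Y, a_Z, a_W) = 0

Solving yields:
  a_Y = 76/131
  a_Z = 28/131
  a_W = 44/393

Starting state is W, so the absorption probability is a_W = 44/393.

Answer: 44/393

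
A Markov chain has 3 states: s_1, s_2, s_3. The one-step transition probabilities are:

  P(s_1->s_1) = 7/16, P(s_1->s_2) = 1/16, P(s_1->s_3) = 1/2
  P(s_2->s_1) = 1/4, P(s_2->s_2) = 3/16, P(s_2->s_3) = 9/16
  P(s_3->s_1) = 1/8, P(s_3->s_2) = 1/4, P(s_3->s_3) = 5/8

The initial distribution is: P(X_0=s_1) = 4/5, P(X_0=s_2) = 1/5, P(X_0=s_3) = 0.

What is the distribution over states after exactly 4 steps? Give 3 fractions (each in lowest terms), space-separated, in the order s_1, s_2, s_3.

Answer: 36041/163840 64027/327680 191571/327680

Derivation:
Propagating the distribution step by step (d_{t+1} = d_t * P):
d_0 = (s_1=4/5, s_2=1/5, s_3=0)
  d_1[s_1] = 4/5*7/16 + 1/5*1/4 + 0*1/8 = 2/5
  d_1[s_2] = 4/5*1/16 + 1/5*3/16 + 0*1/4 = 7/80
  d_1[s_3] = 4/5*1/2 + 1/5*9/16 + 0*5/8 = 41/80
d_1 = (s_1=2/5, s_2=7/80, s_3=41/80)
  d_2[s_1] = 2/5*7/16 + 7/80*1/4 + 41/80*1/8 = 167/640
  d_2[s_2] = 2/5*1/16 + 7/80*3/16 + 41/80*1/4 = 217/1280
  d_2[s_3] = 2/5*1/2 + 7/80*9/16 + 41/80*5/8 = 729/1280
d_2 = (s_1=167/640, s_2=217/1280, s_3=729/1280)
  d_3[s_1] = 167/640*7/16 + 217/1280*1/4 + 729/1280*1/8 = 583/2560
  d_3[s_2] = 167/640*1/16 + 217/1280*3/16 + 729/1280*1/4 = 3901/20480
  d_3[s_3] = 167/640*1/2 + 217/1280*9/16 + 729/1280*5/8 = 2383/4096
d_3 = (s_1=583/2560, s_2=3901/20480, s_3=2383/4096)
  d_4[s_1] = 583/2560*7/16 + 3901/20480*1/4 + 2383/4096*1/8 = 36041/163840
  d_4[s_2] = 583/2560*1/16 + 3901/20480*3/16 + 2383/4096*1/4 = 64027/327680
  d_4[s_3] = 583/2560*1/2 + 3901/20480*9/16 + 2383/4096*5/8 = 191571/327680
d_4 = (s_1=36041/163840, s_2=64027/327680, s_3=191571/327680)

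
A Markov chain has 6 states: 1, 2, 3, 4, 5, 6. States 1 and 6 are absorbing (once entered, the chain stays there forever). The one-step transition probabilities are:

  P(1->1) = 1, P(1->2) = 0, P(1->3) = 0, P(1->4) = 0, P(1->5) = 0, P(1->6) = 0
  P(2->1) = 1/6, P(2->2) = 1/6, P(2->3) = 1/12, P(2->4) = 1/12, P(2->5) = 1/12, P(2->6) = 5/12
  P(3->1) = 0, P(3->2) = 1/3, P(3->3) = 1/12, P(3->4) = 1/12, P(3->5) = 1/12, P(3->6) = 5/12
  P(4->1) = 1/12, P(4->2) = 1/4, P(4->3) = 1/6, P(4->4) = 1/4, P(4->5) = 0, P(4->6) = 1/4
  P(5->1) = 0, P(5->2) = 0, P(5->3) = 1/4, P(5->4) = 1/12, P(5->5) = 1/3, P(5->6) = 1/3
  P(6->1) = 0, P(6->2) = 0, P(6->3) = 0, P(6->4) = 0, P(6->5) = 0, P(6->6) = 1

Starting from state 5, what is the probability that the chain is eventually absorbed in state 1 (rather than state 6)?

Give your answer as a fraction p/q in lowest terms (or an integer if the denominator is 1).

Answer: 232/3339

Derivation:
Let a_i = P(absorbed in 1 | start in state i).
Boundary conditions: a_1 = 1, a_6 = 0.
For each transient state i, a_i = sum_j P(i->j) * a_j:
  a_2 = 1/6*a_1 + 1/6*a_2 + 1/12*a_3 + 1/12*a_4 + 1/12*a_5 + 5/12*a_6
  a_3 = 0*a_1 + 1/3*a_2 + 1/12*a_3 + 1/12*a_4 + 1/12*a_5 + 5/12*a_6
  a_4 = 1/12*a_1 + 1/4*a_2 + 1/6*a_3 + 1/4*a_4 + 0*a_5 + 1/4*a_6
  a_5 = 0*a_1 + 0*a_2 + 1/4*a_3 + 1/12*a_4 + 1/3*a_5 + 1/3*a_6

Substituting a_1 = 1 and a_6 = 0, rearrange to (I - Q) a = r where r[i] = P(i -> 1):
  [5/6, -1/12, -1/12, -1/12] . (a_2, a_3, a_4, a_5) = 1/6
  [-1/3, 11/12, -1/12, -1/12] . (a_2, a_3, a_4, a_5) = 0
  [-1/4, -1/6, 3/4, 0] . (a_2, a_3, a_4, a_5) = 1/12
  [0, -1/4, -1/12, 2/3] . (a_2, a_3, a_4, a_5) = 0

Solving yields:
  a_2 = 89/371
  a_3 = 6/53
  a_4 = 722/3339
  a_5 = 232/3339

Starting state is 5, so the absorption probability is a_5 = 232/3339.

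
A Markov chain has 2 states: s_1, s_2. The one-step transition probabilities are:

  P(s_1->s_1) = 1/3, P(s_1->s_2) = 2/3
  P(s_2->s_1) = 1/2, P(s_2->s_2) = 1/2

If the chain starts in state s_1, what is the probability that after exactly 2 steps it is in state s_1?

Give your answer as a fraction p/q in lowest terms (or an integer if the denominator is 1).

Answer: 4/9

Derivation:
Computing P^2 by repeated multiplication:
P^1 =
  s_1: [1/3, 2/3]
  s_2: [1/2, 1/2]
P^2 =
  s_1: [4/9, 5/9]
  s_2: [5/12, 7/12]

(P^2)[s_1 -> s_1] = 4/9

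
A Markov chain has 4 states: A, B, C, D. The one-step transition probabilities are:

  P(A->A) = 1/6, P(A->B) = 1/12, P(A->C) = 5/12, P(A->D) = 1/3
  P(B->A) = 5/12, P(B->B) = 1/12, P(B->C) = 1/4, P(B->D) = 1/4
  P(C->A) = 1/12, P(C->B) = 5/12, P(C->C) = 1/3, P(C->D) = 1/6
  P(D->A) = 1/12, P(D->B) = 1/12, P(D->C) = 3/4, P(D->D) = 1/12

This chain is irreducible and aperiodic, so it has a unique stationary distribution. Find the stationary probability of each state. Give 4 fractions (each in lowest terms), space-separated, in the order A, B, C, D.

The stationary distribution satisfies pi = pi * P, i.e.:
  pi_A = 1/6*pi_A + 5/12*pi_B + 1/12*pi_C + 1/12*pi_D
  pi_B = 1/12*pi_A + 1/12*pi_B + 5/12*pi_C + 1/12*pi_D
  pi_C = 5/12*pi_A + 1/4*pi_B + 1/3*pi_C + 3/4*pi_D
  pi_D = 1/3*pi_A + 1/4*pi_B + 1/6*pi_C + 1/12*pi_D
with normalization: pi_A + pi_B + pi_C + pi_D = 1.

Using the first 3 balance equations plus normalization, the linear system A*pi = b is:
  [-5/6, 5/12, 1/12, 1/12] . pi = 0
  [1/12, -11/12, 5/12, 1/12] . pi = 0
  [5/12, 1/4, -2/3, 3/4] . pi = 0
  [1, 1, 1, 1] . pi = 1

Solving yields:
  pi_A = 110/643
  pi_B = 567/2572
  pi_C = 529/1286
  pi_D = 507/2572

Verification (pi * P):
  110/643*1/6 + 567/2572*5/12 + 529/1286*1/12 + 507/2572*1/12 = 110/643 = pi_A  (ok)
  110/643*1/12 + 567/2572*1/12 + 529/1286*5/12 + 507/2572*1/12 = 567/2572 = pi_B  (ok)
  110/643*5/12 + 567/2572*1/4 + 529/1286*1/3 + 507/2572*3/4 = 529/1286 = pi_C  (ok)
  110/643*1/3 + 567/2572*1/4 + 529/1286*1/6 + 507/2572*1/12 = 507/2572 = pi_D  (ok)

Answer: 110/643 567/2572 529/1286 507/2572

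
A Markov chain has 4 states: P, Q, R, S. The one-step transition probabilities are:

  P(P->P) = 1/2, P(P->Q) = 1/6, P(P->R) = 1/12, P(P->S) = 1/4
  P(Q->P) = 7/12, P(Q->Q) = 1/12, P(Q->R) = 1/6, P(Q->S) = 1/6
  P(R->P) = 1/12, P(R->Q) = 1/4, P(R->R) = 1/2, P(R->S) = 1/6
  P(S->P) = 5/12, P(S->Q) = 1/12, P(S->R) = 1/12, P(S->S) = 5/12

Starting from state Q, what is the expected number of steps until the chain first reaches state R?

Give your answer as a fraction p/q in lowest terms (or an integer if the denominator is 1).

Answer: 714/73

Derivation:
Let h_i = expected steps to first reach R from state i.
Boundary: h_R = 0.
First-step equations for the other states:
  h_P = 1 + 1/2*h_P + 1/6*h_Q + 1/12*h_R + 1/4*h_S
  h_Q = 1 + 7/12*h_P + 1/12*h_Q + 1/6*h_R + 1/6*h_S
  h_S = 1 + 5/12*h_P + 1/12*h_Q + 1/12*h_R + 5/12*h_S

Substituting h_R = 0 and rearranging gives the linear system (I - Q) h = 1:
  [1/2, -1/6, -1/4] . (h_P, h_Q, h_S) = 1
  [-7/12, 11/12, -1/6] . (h_P, h_Q, h_S) = 1
  [-5/12, -1/12, 7/12] . (h_P, h_Q, h_S) = 1

Solving yields:
  h_P = 774/73
  h_Q = 714/73
  h_S = 780/73

Starting state is Q, so the expected hitting time is h_Q = 714/73.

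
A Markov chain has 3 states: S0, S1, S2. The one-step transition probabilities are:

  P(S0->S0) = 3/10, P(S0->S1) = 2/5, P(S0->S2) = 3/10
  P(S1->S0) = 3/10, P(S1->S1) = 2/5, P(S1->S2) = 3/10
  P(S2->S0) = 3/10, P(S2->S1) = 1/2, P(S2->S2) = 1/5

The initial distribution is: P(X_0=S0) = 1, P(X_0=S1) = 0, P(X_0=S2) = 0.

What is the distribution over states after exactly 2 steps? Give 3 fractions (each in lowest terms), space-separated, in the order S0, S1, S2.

Answer: 3/10 43/100 27/100

Derivation:
Propagating the distribution step by step (d_{t+1} = d_t * P):
d_0 = (S0=1, S1=0, S2=0)
  d_1[S0] = 1*3/10 + 0*3/10 + 0*3/10 = 3/10
  d_1[S1] = 1*2/5 + 0*2/5 + 0*1/2 = 2/5
  d_1[S2] = 1*3/10 + 0*3/10 + 0*1/5 = 3/10
d_1 = (S0=3/10, S1=2/5, S2=3/10)
  d_2[S0] = 3/10*3/10 + 2/5*3/10 + 3/10*3/10 = 3/10
  d_2[S1] = 3/10*2/5 + 2/5*2/5 + 3/10*1/2 = 43/100
  d_2[S2] = 3/10*3/10 + 2/5*3/10 + 3/10*1/5 = 27/100
d_2 = (S0=3/10, S1=43/100, S2=27/100)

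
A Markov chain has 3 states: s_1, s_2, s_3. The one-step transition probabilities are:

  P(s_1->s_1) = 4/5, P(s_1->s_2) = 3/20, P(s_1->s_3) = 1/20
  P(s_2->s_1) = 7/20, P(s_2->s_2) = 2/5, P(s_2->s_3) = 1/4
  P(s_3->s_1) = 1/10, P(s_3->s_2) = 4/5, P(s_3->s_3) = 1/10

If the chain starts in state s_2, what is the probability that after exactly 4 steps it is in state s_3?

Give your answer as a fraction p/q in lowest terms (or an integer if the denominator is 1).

Answer: 20181/160000

Derivation:
Computing P^4 by repeated multiplication:
P^1 =
  s_1: [4/5, 3/20, 1/20]
  s_2: [7/20, 2/5, 1/4]
  s_3: [1/10, 4/5, 1/10]
P^2 =
  s_1: [279/400, 11/50, 33/400]
  s_2: [89/200, 33/80, 57/400]
  s_3: [37/100, 83/200, 43/200]
P^3 =
  s_1: [2573/4000, 2069/8000, 157/1600]
  s_2: [4117/8000, 1383/4000, 1117/8000]
  s_3: [1851/4000, 787/2000, 23/160]
P^4 =
  s_1: [98389/160000, 891/3200, 17061/160000]
  s_2: [21867/40000, 52351/160000, 20181/160000]
  s_3: [5223/10000, 5469/16000, 10871/80000]

(P^4)[s_2 -> s_3] = 20181/160000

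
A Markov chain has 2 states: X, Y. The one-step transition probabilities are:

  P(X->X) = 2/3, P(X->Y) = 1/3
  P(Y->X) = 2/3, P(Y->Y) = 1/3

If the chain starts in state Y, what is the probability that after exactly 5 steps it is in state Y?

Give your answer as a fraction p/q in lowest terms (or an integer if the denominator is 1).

Answer: 1/3

Derivation:
Computing P^5 by repeated multiplication:
P^1 =
  X: [2/3, 1/3]
  Y: [2/3, 1/3]
P^2 =
  X: [2/3, 1/3]
  Y: [2/3, 1/3]
P^3 =
  X: [2/3, 1/3]
  Y: [2/3, 1/3]
P^4 =
  X: [2/3, 1/3]
  Y: [2/3, 1/3]
P^5 =
  X: [2/3, 1/3]
  Y: [2/3, 1/3]

(P^5)[Y -> Y] = 1/3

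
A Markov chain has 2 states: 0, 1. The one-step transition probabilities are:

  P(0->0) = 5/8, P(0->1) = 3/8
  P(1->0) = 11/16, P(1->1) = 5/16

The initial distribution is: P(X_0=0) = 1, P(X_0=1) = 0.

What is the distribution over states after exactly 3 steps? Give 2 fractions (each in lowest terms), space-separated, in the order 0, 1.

Propagating the distribution step by step (d_{t+1} = d_t * P):
d_0 = (0=1, 1=0)
  d_1[0] = 1*5/8 + 0*11/16 = 5/8
  d_1[1] = 1*3/8 + 0*5/16 = 3/8
d_1 = (0=5/8, 1=3/8)
  d_2[0] = 5/8*5/8 + 3/8*11/16 = 83/128
  d_2[1] = 5/8*3/8 + 3/8*5/16 = 45/128
d_2 = (0=83/128, 1=45/128)
  d_3[0] = 83/128*5/8 + 45/128*11/16 = 1325/2048
  d_3[1] = 83/128*3/8 + 45/128*5/16 = 723/2048
d_3 = (0=1325/2048, 1=723/2048)

Answer: 1325/2048 723/2048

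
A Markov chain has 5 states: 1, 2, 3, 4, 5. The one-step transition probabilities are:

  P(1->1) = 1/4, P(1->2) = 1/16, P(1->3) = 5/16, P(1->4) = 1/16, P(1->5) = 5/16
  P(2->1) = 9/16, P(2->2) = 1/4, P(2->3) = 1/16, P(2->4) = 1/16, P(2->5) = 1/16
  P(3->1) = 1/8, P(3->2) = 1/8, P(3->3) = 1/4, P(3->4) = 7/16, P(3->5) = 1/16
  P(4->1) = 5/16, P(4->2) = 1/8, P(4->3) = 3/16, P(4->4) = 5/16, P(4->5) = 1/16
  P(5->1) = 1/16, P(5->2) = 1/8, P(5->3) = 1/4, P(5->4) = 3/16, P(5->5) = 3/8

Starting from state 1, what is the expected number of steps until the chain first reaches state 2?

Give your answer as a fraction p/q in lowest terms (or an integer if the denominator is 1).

Answer: 17536/1861

Derivation:
Let h_i = expected steps to first reach 2 from state i.
Boundary: h_2 = 0.
First-step equations for the other states:
  h_1 = 1 + 1/4*h_1 + 1/16*h_2 + 5/16*h_3 + 1/16*h_4 + 5/16*h_5
  h_3 = 1 + 1/8*h_1 + 1/8*h_2 + 1/4*h_3 + 7/16*h_4 + 1/16*h_5
  h_4 = 1 + 5/16*h_1 + 1/8*h_2 + 3/16*h_3 + 5/16*h_4 + 1/16*h_5
  h_5 = 1 + 1/16*h_1 + 1/8*h_2 + 1/4*h_3 + 3/16*h_4 + 3/8*h_5

Substituting h_2 = 0 and rearranging gives the linear system (I - Q) h = 1:
  [3/4, -5/16, -1/16, -5/16] . (h_1, h_3, h_4, h_5) = 1
  [-1/8, 3/4, -7/16, -1/16] . (h_1, h_3, h_4, h_5) = 1
  [-5/16, -3/16, 11/16, -1/16] . (h_1, h_3, h_4, h_5) = 1
  [-1/16, -1/4, -3/16, 5/8] . (h_1, h_3, h_4, h_5) = 1

Solving yields:
  h_1 = 17536/1861
  h_3 = 16480/1861
  h_4 = 16656/1861
  h_5 = 16320/1861

Starting state is 1, so the expected hitting time is h_1 = 17536/1861.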